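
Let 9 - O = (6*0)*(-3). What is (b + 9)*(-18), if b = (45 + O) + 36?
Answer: -1782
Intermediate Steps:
O = 9 (O = 9 - 6*0*(-3) = 9 - 0*(-3) = 9 - 1*0 = 9 + 0 = 9)
b = 90 (b = (45 + 9) + 36 = 54 + 36 = 90)
(b + 9)*(-18) = (90 + 9)*(-18) = 99*(-18) = -1782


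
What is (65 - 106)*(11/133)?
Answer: -451/133 ≈ -3.3910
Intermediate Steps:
(65 - 106)*(11/133) = -451/133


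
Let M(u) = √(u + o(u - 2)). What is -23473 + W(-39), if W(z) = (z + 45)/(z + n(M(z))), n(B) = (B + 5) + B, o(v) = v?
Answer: -2887196/123 - 4*I*√5/123 ≈ -23473.0 - 0.072718*I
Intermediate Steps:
M(u) = √(-2 + 2*u) (M(u) = √(u + (u - 2)) = √(u + (-2 + u)) = √(-2 + 2*u))
n(B) = 5 + 2*B (n(B) = (5 + B) + B = 5 + 2*B)
W(z) = (45 + z)/(5 + z + 2*√(-2 + 2*z)) (W(z) = (z + 45)/(z + (5 + 2*√(-2 + 2*z))) = (45 + z)/(5 + z + 2*√(-2 + 2*z)))
-23473 + W(-39) = -23473 + (45 - 39)/(5 - 39 + 2*√2*√(-1 - 39)) = -23473 + 6/(5 - 39 + 2*√2*√(-40)) = -23473 + 6/(5 - 39 + 2*√2*(2*I*√10)) = -23473 + 6/(5 - 39 + 8*I*√5) = -23473 + 6/(-34 + 8*I*√5)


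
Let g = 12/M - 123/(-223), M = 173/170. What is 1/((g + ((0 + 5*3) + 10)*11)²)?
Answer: 1488339241/122886625259776 ≈ 1.2111e-5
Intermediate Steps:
M = 173/170 (M = 173*(1/170) = 173/170 ≈ 1.0176)
g = 476199/38579 (g = 12/(173/170) - 123/(-223) = 12*(170/173) - 123*(-1/223) = 2040/173 + 123/223 = 476199/38579 ≈ 12.343)
1/((g + ((0 + 5*3) + 10)*11)²) = 1/((476199/38579 + ((0 + 5*3) + 10)*11)²) = 1/((476199/38579 + ((0 + 15) + 10)*11)²) = 1/((476199/38579 + (15 + 10)*11)²) = 1/((476199/38579 + 25*11)²) = 1/((476199/38579 + 275)²) = 1/((11085424/38579)²) = 1/(122886625259776/1488339241) = 1488339241/122886625259776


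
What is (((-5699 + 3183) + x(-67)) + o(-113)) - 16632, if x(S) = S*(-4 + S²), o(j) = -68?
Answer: -319711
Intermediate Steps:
(((-5699 + 3183) + x(-67)) + o(-113)) - 16632 = (((-5699 + 3183) - 67*(-4 + (-67)²)) - 68) - 16632 = ((-2516 - 67*(-4 + 4489)) - 68) - 16632 = ((-2516 - 67*4485) - 68) - 16632 = ((-2516 - 300495) - 68) - 16632 = (-303011 - 68) - 16632 = -303079 - 16632 = -319711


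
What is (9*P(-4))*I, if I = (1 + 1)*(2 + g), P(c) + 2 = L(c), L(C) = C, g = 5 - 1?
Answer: -648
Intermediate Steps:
g = 4
P(c) = -2 + c
I = 12 (I = (1 + 1)*(2 + 4) = 2*6 = 12)
(9*P(-4))*I = (9*(-2 - 4))*12 = (9*(-6))*12 = -54*12 = -648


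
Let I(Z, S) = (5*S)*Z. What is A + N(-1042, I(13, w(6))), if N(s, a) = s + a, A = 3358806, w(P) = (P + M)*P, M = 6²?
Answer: 3374144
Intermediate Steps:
M = 36
w(P) = P*(36 + P) (w(P) = (P + 36)*P = (36 + P)*P = P*(36 + P))
I(Z, S) = 5*S*Z
N(s, a) = a + s
A + N(-1042, I(13, w(6))) = 3358806 + (5*(6*(36 + 6))*13 - 1042) = 3358806 + (5*(6*42)*13 - 1042) = 3358806 + (5*252*13 - 1042) = 3358806 + (16380 - 1042) = 3358806 + 15338 = 3374144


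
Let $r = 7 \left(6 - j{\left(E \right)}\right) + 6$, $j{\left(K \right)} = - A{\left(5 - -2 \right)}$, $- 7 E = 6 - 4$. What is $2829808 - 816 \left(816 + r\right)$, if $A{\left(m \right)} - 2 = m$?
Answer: $2073376$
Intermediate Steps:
$A{\left(m \right)} = 2 + m$
$E = - \frac{2}{7}$ ($E = - \frac{6 - 4}{7} = \left(- \frac{1}{7}\right) 2 = - \frac{2}{7} \approx -0.28571$)
$j{\left(K \right)} = -9$ ($j{\left(K \right)} = - (2 + \left(5 - -2\right)) = - (2 + \left(5 + 2\right)) = - (2 + 7) = \left(-1\right) 9 = -9$)
$r = 111$ ($r = 7 \left(6 - -9\right) + 6 = 7 \left(6 + 9\right) + 6 = 7 \cdot 15 + 6 = 105 + 6 = 111$)
$2829808 - 816 \left(816 + r\right) = 2829808 - 816 \left(816 + 111\right) = 2829808 - 756432 = 2073376$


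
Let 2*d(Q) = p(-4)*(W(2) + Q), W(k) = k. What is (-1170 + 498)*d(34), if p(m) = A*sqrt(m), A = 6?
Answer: -145152*I ≈ -1.4515e+5*I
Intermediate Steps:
p(m) = 6*sqrt(m)
d(Q) = 6*I*(2 + Q) (d(Q) = ((6*sqrt(-4))*(2 + Q))/2 = ((6*(2*I))*(2 + Q))/2 = ((12*I)*(2 + Q))/2 = (12*I*(2 + Q))/2 = 6*I*(2 + Q))
(-1170 + 498)*d(34) = (-1170 + 498)*(6*I*(2 + 34)) = -4032*I*36 = -145152*I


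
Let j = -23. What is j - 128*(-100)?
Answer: 12777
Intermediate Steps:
j - 128*(-100) = -23 - 128*(-100) = -23 + 12800 = 12777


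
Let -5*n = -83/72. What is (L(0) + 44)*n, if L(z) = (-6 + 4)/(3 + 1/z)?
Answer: 913/90 ≈ 10.144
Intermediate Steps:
n = 83/360 (n = -(-83)/(5*72) = -⅕*(-83/72) = 83/360 ≈ 0.23056)
L(z) = -2/(3 + 1/z)
(L(0) + 44)*n = (-2*0/(1 + 3*0) + 44)*(83/360) = (-2*0/(1 + 0) + 44)*(83/360) = (-2*0/1 + 44)*(83/360) = (-2*0*1 + 44)*(83/360) = (0 + 44)*(83/360) = 44*(83/360) = 913/90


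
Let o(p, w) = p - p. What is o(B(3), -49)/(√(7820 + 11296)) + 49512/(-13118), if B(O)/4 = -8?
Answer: -24756/6559 ≈ -3.7744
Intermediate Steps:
B(O) = -32 (B(O) = 4*(-8) = -32)
o(p, w) = 0
o(B(3), -49)/(√(7820 + 11296)) + 49512/(-13118) = 0/(√(7820 + 11296)) + 49512/(-13118) = 0/(√19116) + 49512*(-1/13118) = 0/((18*√59)) - 24756/6559 = 0*(√59/1062) - 24756/6559 = 0 - 24756/6559 = -24756/6559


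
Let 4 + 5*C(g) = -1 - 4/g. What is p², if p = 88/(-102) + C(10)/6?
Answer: 7070281/6502500 ≈ 1.0873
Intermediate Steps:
C(g) = -1 - 4/(5*g) (C(g) = -⅘ + (-1 - 4/g)/5 = -⅘ + (-⅕ - 4/(5*g)) = -1 - 4/(5*g))
p = -2659/2550 (p = 88/(-102) + ((-⅘ - 1*10)/10)/6 = 88*(-1/102) + ((-⅘ - 10)/10)*(⅙) = -44/51 + ((⅒)*(-54/5))*(⅙) = -44/51 - 27/25*⅙ = -44/51 - 9/50 = -2659/2550 ≈ -1.0427)
p² = (-2659/2550)² = 7070281/6502500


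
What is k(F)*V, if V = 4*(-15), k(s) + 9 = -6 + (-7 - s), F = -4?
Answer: 1080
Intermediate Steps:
k(s) = -22 - s (k(s) = -9 + (-6 + (-7 - s)) = -9 + (-13 - s) = -22 - s)
V = -60
k(F)*V = (-22 - 1*(-4))*(-60) = (-22 + 4)*(-60) = -18*(-60) = 1080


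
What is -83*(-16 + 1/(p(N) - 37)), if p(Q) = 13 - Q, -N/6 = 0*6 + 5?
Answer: 7885/6 ≈ 1314.2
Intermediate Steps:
N = -30 (N = -6*(0*6 + 5) = -6*(0 + 5) = -6*5 = -30)
-83*(-16 + 1/(p(N) - 37)) = -83*(-16 + 1/((13 - 1*(-30)) - 37)) = -83*(-16 + 1/((13 + 30) - 37)) = -83*(-16 + 1/(43 - 37)) = -83*(-16 + 1/6) = -83*(-16 + ⅙) = -83*(-95/6) = 7885/6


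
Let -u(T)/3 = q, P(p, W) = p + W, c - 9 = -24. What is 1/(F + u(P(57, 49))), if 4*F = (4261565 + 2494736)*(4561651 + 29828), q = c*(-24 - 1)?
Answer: 4/31021414154679 ≈ 1.2894e-13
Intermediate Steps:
c = -15 (c = 9 - 24 = -15)
q = 375 (q = -15*(-24 - 1) = -15*(-25) = 375)
P(p, W) = W + p
u(T) = -1125 (u(T) = -3*375 = -1125)
F = 31021414159179/4 (F = ((4261565 + 2494736)*(4561651 + 29828))/4 = (6756301*4591479)/4 = (¼)*31021414159179 = 31021414159179/4 ≈ 7.7554e+12)
1/(F + u(P(57, 49))) = 1/(31021414159179/4 - 1125) = 1/(31021414154679/4) = 4/31021414154679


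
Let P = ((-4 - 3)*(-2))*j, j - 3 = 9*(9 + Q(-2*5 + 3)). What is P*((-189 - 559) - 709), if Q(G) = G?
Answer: -428358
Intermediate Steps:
j = 21 (j = 3 + 9*(9 + (-2*5 + 3)) = 3 + 9*(9 + (-10 + 3)) = 3 + 9*(9 - 7) = 3 + 9*2 = 3 + 18 = 21)
P = 294 (P = ((-4 - 3)*(-2))*21 = -7*(-2)*21 = 14*21 = 294)
P*((-189 - 559) - 709) = 294*((-189 - 559) - 709) = 294*(-748 - 709) = 294*(-1457) = -428358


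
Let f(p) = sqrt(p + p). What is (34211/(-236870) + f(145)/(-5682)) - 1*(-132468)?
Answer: 31377660949/236870 - sqrt(290)/5682 ≈ 1.3247e+5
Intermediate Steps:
f(p) = sqrt(2)*sqrt(p) (f(p) = sqrt(2*p) = sqrt(2)*sqrt(p))
(34211/(-236870) + f(145)/(-5682)) - 1*(-132468) = (34211/(-236870) + (sqrt(2)*sqrt(145))/(-5682)) - 1*(-132468) = (34211*(-1/236870) + sqrt(290)*(-1/5682)) + 132468 = (-34211/236870 - sqrt(290)/5682) + 132468 = 31377660949/236870 - sqrt(290)/5682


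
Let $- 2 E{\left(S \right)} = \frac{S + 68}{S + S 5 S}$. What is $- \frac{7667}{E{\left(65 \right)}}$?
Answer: $\frac{324927460}{133} \approx 2.4431 \cdot 10^{6}$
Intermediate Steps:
$E{\left(S \right)} = - \frac{68 + S}{2 \left(S + 5 S^{2}\right)}$ ($E{\left(S \right)} = - \frac{\left(S + 68\right) \frac{1}{S + S 5 S}}{2} = - \frac{\left(68 + S\right) \frac{1}{S + 5 S S}}{2} = - \frac{\left(68 + S\right) \frac{1}{S + 5 S^{2}}}{2} = - \frac{\frac{1}{S + 5 S^{2}} \left(68 + S\right)}{2} = - \frac{68 + S}{2 \left(S + 5 S^{2}\right)}$)
$- \frac{7667}{E{\left(65 \right)}} = - \frac{7667}{\frac{1}{2} \cdot \frac{1}{65} \frac{1}{1 + 5 \cdot 65} \left(-68 - 65\right)} = - \frac{7667}{\frac{1}{2} \cdot \frac{1}{65} \frac{1}{1 + 325} \left(-68 - 65\right)} = - \frac{7667}{\frac{1}{2} \cdot \frac{1}{65} \cdot \frac{1}{326} \left(-133\right)} = - \frac{7667}{- \frac{133}{42380}} = \left(-7667\right) \left(- \frac{42380}{133}\right) = \frac{324927460}{133}$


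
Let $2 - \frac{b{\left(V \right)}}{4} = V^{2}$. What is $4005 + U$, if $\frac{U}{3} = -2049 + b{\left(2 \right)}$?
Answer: $-2166$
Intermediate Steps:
$b{\left(V \right)} = 8 - 4 V^{2}$
$U = -6171$ ($U = 3 \left(-2049 + \left(8 - 4 \cdot 2^{2}\right)\right) = 3 \left(-2049 + \left(8 - 16\right)\right) = 3 \left(-2049 - 8\right) = 3 \left(-2057\right) = -6171$)
$4005 + U = 4005 - 6171 = -2166$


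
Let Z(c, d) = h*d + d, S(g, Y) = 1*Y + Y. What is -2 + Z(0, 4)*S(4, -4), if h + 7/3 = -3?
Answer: 410/3 ≈ 136.67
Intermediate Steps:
h = -16/3 (h = -7/3 - 3 = -16/3 ≈ -5.3333)
S(g, Y) = 2*Y (S(g, Y) = Y + Y = 2*Y)
Z(c, d) = -13*d/3 (Z(c, d) = -16*d/3 + d = -13*d/3)
-2 + Z(0, 4)*S(4, -4) = -2 + (-13/3*4)*(2*(-4)) = -2 - 52/3*(-8) = -2 + 416/3 = 410/3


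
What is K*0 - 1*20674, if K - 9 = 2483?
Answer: -20674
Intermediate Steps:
K = 2492 (K = 9 + 2483 = 2492)
K*0 - 1*20674 = 2492*0 - 1*20674 = 0 - 20674 = -20674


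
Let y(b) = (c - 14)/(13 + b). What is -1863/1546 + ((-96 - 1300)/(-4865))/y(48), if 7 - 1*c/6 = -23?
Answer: -686444497/624267070 ≈ -1.0996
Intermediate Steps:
c = 180 (c = 42 - 6*(-23) = 42 + 138 = 180)
y(b) = 166/(13 + b) (y(b) = (180 - 14)/(13 + b) = 166/(13 + b))
-1863/1546 + ((-96 - 1300)/(-4865))/y(48) = -1863/1546 + ((-96 - 1300)/(-4865))/((166/(13 + 48))) = -1863*1/1546 + (-1396*(-1/4865))/((166/61)) = -1863/1546 + 1396/(4865*((166*(1/61)))) = -1863/1546 + 1396/(4865*(166/61)) = -1863/1546 + (1396/4865)*(61/166) = -1863/1546 + 42578/403795 = -686444497/624267070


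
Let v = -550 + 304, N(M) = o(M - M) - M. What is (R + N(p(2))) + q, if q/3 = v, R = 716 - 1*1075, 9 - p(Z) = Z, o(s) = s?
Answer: -1104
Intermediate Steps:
p(Z) = 9 - Z
N(M) = -M (N(M) = (M - M) - M = 0 - M = -M)
R = -359 (R = 716 - 1075 = -359)
v = -246
q = -738 (q = 3*(-246) = -738)
(R + N(p(2))) + q = (-359 - (9 - 1*2)) - 738 = (-359 - (9 - 2)) - 738 = (-359 - 1*7) - 738 = (-359 - 7) - 738 = -366 - 738 = -1104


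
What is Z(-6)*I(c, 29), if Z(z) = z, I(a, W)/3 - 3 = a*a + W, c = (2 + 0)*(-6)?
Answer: -3168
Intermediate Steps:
c = -12 (c = 2*(-6) = -12)
I(a, W) = 9 + 3*W + 3*a**2 (I(a, W) = 9 + 3*(a*a + W) = 9 + 3*(a**2 + W) = 9 + 3*(W + a**2) = 9 + (3*W + 3*a**2) = 9 + 3*W + 3*a**2)
Z(-6)*I(c, 29) = -6*(9 + 3*29 + 3*(-12)**2) = -6*(9 + 87 + 3*144) = -6*(9 + 87 + 432) = -6*528 = -3168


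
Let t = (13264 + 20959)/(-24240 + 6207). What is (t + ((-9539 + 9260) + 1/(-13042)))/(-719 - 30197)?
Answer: 66063356093/7271022309576 ≈ 0.0090858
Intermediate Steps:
t = -34223/18033 (t = 34223/(-18033) = 34223*(-1/18033) = -34223/18033 ≈ -1.8978)
(t + ((-9539 + 9260) + 1/(-13042)))/(-719 - 30197) = (-34223/18033 + ((-9539 + 9260) + 1/(-13042)))/(-719 - 30197) = (-34223/18033 + (-279 - 1/13042))/(-30916) = (-34223/18033 - 3638719/13042)*(-1/30916) = -66063356093/235186386*(-1/30916) = 66063356093/7271022309576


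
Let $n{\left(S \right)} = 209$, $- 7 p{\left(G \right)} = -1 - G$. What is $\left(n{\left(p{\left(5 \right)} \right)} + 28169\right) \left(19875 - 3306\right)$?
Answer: $470195082$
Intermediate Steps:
$p{\left(G \right)} = \frac{1}{7} + \frac{G}{7}$ ($p{\left(G \right)} = - \frac{-1 - G}{7} = \frac{1}{7} + \frac{G}{7}$)
$\left(n{\left(p{\left(5 \right)} \right)} + 28169\right) \left(19875 - 3306\right) = \left(209 + 28169\right) \left(19875 - 3306\right) = 28378 \cdot 16569 = 470195082$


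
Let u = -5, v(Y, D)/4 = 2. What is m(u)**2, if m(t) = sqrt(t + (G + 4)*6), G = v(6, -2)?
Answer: 67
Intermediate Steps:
v(Y, D) = 8 (v(Y, D) = 4*2 = 8)
G = 8
m(t) = sqrt(72 + t) (m(t) = sqrt(t + (8 + 4)*6) = sqrt(t + 12*6) = sqrt(t + 72) = sqrt(72 + t))
m(u)**2 = (sqrt(72 - 5))**2 = (sqrt(67))**2 = 67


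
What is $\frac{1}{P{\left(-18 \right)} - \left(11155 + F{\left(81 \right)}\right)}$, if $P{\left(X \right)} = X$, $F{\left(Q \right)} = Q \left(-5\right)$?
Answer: $- \frac{1}{10768} \approx -9.2868 \cdot 10^{-5}$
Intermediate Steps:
$F{\left(Q \right)} = - 5 Q$
$\frac{1}{P{\left(-18 \right)} - \left(11155 + F{\left(81 \right)}\right)} = \frac{1}{-18 - \left(11155 - 405\right)} = \frac{1}{-18 - 10750} = \frac{1}{-10768} = - \frac{1}{10768}$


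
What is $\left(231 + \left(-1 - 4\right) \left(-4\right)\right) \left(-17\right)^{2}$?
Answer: $72539$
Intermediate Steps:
$\left(231 + \left(-1 - 4\right) \left(-4\right)\right) \left(-17\right)^{2} = \left(231 - -20\right) 289 = \left(231 + 20\right) 289 = 251 \cdot 289 = 72539$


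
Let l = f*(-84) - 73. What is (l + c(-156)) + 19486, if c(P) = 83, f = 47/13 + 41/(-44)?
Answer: 2755693/143 ≈ 19271.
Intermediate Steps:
f = 1535/572 (f = 47*(1/13) + 41*(-1/44) = 47/13 - 41/44 = 1535/572 ≈ 2.6836)
l = -42674/143 (l = (1535/572)*(-84) - 73 = -32235/143 - 73 = -42674/143 ≈ -298.42)
(l + c(-156)) + 19486 = (-42674/143 + 83) + 19486 = -30805/143 + 19486 = 2755693/143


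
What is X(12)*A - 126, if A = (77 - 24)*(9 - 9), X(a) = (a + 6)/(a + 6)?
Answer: -126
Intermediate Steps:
X(a) = 1 (X(a) = (6 + a)/(6 + a) = 1)
A = 0 (A = 53*0 = 0)
X(12)*A - 126 = 1*0 - 126 = 0 - 126 = -126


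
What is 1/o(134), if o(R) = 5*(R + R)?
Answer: 1/1340 ≈ 0.00074627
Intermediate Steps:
o(R) = 10*R (o(R) = 5*(2*R) = 10*R)
1/o(134) = 1/(10*134) = 1/1340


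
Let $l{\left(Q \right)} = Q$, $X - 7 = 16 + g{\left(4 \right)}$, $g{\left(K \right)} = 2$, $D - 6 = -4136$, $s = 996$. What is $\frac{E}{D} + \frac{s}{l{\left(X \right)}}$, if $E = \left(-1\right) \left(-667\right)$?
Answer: $\frac{819361}{20650} \approx 39.678$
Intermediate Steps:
$D = -4130$ ($D = 6 - 4136 = -4130$)
$X = 25$ ($X = 7 + \left(16 + 2\right) = 7 + 18 = 25$)
$E = 667$
$\frac{E}{D} + \frac{s}{l{\left(X \right)}} = \frac{667}{-4130} + \frac{996}{25} = 667 \left(- \frac{1}{4130}\right) + 996 \cdot \frac{1}{25} = - \frac{667}{4130} + \frac{996}{25} = \frac{819361}{20650}$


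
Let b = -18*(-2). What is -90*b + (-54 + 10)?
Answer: -3284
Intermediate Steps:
b = 36
-90*b + (-54 + 10) = -90*36 + (-54 + 10) = -3240 - 44 = -3284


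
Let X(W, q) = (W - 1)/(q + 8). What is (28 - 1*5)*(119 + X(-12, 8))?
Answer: 43493/16 ≈ 2718.3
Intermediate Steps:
X(W, q) = (-1 + W)/(8 + q)
(28 - 1*5)*(119 + X(-12, 8)) = (28 - 1*5)*(119 + (-1 - 12)/(8 + 8)) = (28 - 5)*(119 - 13/16) = 23*(119 + (1/16)*(-13)) = 23*(119 - 13/16) = 23*(1891/16) = 43493/16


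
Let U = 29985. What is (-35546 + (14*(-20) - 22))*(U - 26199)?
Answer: -135720528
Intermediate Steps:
(-35546 + (14*(-20) - 22))*(U - 26199) = (-35546 + (14*(-20) - 22))*(29985 - 26199) = (-35546 + (-280 - 22))*3786 = (-35546 - 302)*3786 = -35848*3786 = -135720528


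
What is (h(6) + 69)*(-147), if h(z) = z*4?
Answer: -13671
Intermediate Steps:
h(z) = 4*z
(h(6) + 69)*(-147) = (4*6 + 69)*(-147) = (24 + 69)*(-147) = 93*(-147) = -13671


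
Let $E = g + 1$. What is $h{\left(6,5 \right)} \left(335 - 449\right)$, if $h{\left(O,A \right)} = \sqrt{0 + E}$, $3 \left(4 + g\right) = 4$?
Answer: $- 38 i \sqrt{15} \approx - 147.17 i$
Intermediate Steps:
$g = - \frac{8}{3}$ ($g = -4 + \frac{1}{3} \cdot 4 = -4 + \frac{4}{3} = - \frac{8}{3} \approx -2.6667$)
$E = - \frac{5}{3}$ ($E = - \frac{8}{3} + 1 = - \frac{5}{3} \approx -1.6667$)
$h{\left(O,A \right)} = \frac{i \sqrt{15}}{3}$ ($h{\left(O,A \right)} = \sqrt{0 - \frac{5}{3}} = \sqrt{- \frac{5}{3}} = \frac{i \sqrt{15}}{3}$)
$h{\left(6,5 \right)} \left(335 - 449\right) = \frac{i \sqrt{15}}{3} \left(335 - 449\right) = \frac{i \sqrt{15}}{3} \left(-114\right) = - 38 i \sqrt{15}$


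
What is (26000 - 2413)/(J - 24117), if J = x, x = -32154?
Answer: -23587/56271 ≈ -0.41917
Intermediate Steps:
J = -32154
(26000 - 2413)/(J - 24117) = (26000 - 2413)/(-32154 - 24117) = 23587/(-56271) = 23587*(-1/56271) = -23587/56271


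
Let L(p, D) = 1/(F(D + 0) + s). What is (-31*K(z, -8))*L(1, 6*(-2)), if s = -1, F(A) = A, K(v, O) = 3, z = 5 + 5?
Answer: 93/13 ≈ 7.1538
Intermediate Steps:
z = 10
L(p, D) = 1/(-1 + D) (L(p, D) = 1/((D + 0) - 1) = 1/(D - 1) = 1/(-1 + D))
(-31*K(z, -8))*L(1, 6*(-2)) = (-31*3)/(-1 + 6*(-2)) = -93/(-1 - 12) = -93/(-13) = -93*(-1/13) = 93/13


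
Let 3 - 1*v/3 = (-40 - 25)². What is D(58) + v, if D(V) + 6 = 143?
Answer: -12529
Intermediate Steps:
v = -12666 (v = 9 - 3*(-40 - 25)² = 9 - 3*(-65)² = 9 - 3*4225 = 9 - 12675 = -12666)
D(V) = 137 (D(V) = -6 + 143 = 137)
D(58) + v = 137 - 12666 = -12529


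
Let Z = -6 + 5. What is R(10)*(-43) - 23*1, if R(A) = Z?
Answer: 20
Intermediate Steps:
Z = -1
R(A) = -1
R(10)*(-43) - 23*1 = -1*(-43) - 23*1 = 43 - 23 = 20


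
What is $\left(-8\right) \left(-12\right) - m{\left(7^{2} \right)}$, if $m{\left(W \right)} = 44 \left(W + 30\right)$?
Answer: $-3380$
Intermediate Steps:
$m{\left(W \right)} = 1320 + 44 W$ ($m{\left(W \right)} = 44 \left(30 + W\right) = 1320 + 44 W$)
$\left(-8\right) \left(-12\right) - m{\left(7^{2} \right)} = \left(-8\right) \left(-12\right) - \left(1320 + 44 \cdot 7^{2}\right) = 96 - \left(1320 + 44 \cdot 49\right) = 96 - \left(1320 + 2156\right) = 96 - 3476 = -3380$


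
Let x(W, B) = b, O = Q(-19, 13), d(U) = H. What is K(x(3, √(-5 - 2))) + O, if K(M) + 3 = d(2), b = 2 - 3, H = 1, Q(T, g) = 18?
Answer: 16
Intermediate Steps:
d(U) = 1
O = 18
b = -1
x(W, B) = -1
K(M) = -2 (K(M) = -3 + 1 = -2)
K(x(3, √(-5 - 2))) + O = -2 + 18 = 16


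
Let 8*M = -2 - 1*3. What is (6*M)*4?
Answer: -15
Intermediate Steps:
M = -5/8 (M = (-2 - 1*3)/8 = (-2 - 3)/8 = (1/8)*(-5) = -5/8 ≈ -0.62500)
(6*M)*4 = (6*(-5/8))*4 = -15/4*4 = -15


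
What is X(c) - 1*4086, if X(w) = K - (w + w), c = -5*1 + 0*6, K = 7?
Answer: -4069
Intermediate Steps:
c = -5 (c = -5 + 0 = -5)
X(w) = 7 - 2*w (X(w) = 7 - (w + w) = 7 - 2*w)
X(c) - 1*4086 = (7 - 2*(-5)) - 1*4086 = (7 + 10) - 4086 = 17 - 4086 = -4069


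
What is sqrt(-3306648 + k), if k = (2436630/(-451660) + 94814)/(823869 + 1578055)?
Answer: I*sqrt(9729034712396084550058151866)/54242649692 ≈ 1818.4*I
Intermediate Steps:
k = 4282125461/108485299384 (k = (2436630*(-1/451660) + 94814)/2401924 = (-243663/45166 + 94814)*(1/2401924) = (4282125461/45166)*(1/2401924) = 4282125461/108485299384 ≈ 0.039472)
sqrt(-3306648 + k) = sqrt(-3306648 + 4282125461/108485299384) = sqrt(-358722693955379371/108485299384) = I*sqrt(9729034712396084550058151866)/54242649692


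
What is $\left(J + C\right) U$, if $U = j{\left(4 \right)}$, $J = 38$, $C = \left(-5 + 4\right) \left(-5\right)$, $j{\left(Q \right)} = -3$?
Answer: $-129$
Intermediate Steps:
$C = 5$ ($C = \left(-1\right) \left(-5\right) = 5$)
$U = -3$
$\left(J + C\right) U = \left(38 + 5\right) \left(-3\right) = 43 \left(-3\right) = -129$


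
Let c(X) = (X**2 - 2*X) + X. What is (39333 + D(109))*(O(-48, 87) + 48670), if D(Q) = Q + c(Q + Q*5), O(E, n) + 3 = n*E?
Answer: 20755229464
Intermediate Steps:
O(E, n) = -3 + E*n (O(E, n) = -3 + n*E = -3 + E*n)
c(X) = X**2 - X
D(Q) = Q + 6*Q*(-1 + 6*Q) (D(Q) = Q + (Q + Q*5)*(-1 + (Q + Q*5)) = Q + (Q + 5*Q)*(-1 + (Q + 5*Q)) = Q + (6*Q)*(-1 + 6*Q) = Q + 6*Q*(-1 + 6*Q))
(39333 + D(109))*(O(-48, 87) + 48670) = (39333 + 109*(-5 + 36*109))*((-3 - 48*87) + 48670) = (39333 + 109*(-5 + 3924))*((-3 - 4176) + 48670) = (39333 + 109*3919)*(-4179 + 48670) = (39333 + 427171)*44491 = 466504*44491 = 20755229464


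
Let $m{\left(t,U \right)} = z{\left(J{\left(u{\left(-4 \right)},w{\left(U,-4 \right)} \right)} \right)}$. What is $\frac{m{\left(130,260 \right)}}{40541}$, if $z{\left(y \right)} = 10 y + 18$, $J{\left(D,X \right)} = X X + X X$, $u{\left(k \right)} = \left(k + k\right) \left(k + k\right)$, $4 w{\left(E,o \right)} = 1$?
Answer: $\frac{77}{162164} \approx 0.00047483$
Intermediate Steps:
$w{\left(E,o \right)} = \frac{1}{4}$ ($w{\left(E,o \right)} = \frac{1}{4} \cdot 1 = \frac{1}{4}$)
$u{\left(k \right)} = 4 k^{2}$ ($u{\left(k \right)} = 2 k 2 k = 4 k^{2}$)
$J{\left(D,X \right)} = 2 X^{2}$ ($J{\left(D,X \right)} = X^{2} + X^{2} = 2 X^{2}$)
$z{\left(y \right)} = 18 + 10 y$
$m{\left(t,U \right)} = \frac{77}{4}$ ($m{\left(t,U \right)} = 18 + 10 \cdot \frac{2}{16} = 18 + 10 \cdot 2 \cdot \frac{1}{16} = 18 + 10 \cdot \frac{1}{8} = 18 + \frac{5}{4} = \frac{77}{4}$)
$\frac{m{\left(130,260 \right)}}{40541} = \frac{77}{4 \cdot 40541} = \frac{77}{4} \cdot \frac{1}{40541} = \frac{77}{162164}$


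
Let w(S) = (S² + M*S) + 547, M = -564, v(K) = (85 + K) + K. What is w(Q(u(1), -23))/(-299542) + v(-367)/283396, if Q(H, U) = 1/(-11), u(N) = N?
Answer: -22019168475/5135784780236 ≈ -0.0042874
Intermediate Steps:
v(K) = 85 + 2*K
Q(H, U) = -1/11
w(S) = 547 + S² - 564*S (w(S) = (S² - 564*S) + 547 = 547 + S² - 564*S)
w(Q(u(1), -23))/(-299542) + v(-367)/283396 = (547 + (-1/11)² - 564*(-1/11))/(-299542) + (85 + 2*(-367))/283396 = (547 + 1/121 + 564/11)*(-1/299542) + (85 - 734)*(1/283396) = (72392/121)*(-1/299542) - 649*1/283396 = -36196/18122291 - 649/283396 = -22019168475/5135784780236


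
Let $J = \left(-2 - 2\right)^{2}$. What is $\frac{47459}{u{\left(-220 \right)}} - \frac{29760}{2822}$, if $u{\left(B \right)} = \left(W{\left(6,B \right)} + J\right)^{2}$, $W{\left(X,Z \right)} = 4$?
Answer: $\frac{61012649}{564400} \approx 108.1$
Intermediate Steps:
$J = 16$ ($J = \left(-4\right)^{2} = 16$)
$u{\left(B \right)} = 400$ ($u{\left(B \right)} = \left(4 + 16\right)^{2} = 20^{2} = 400$)
$\frac{47459}{u{\left(-220 \right)}} - \frac{29760}{2822} = \frac{47459}{400} - \frac{29760}{2822} = 47459 \cdot \frac{1}{400} - \frac{14880}{1411} = \frac{47459}{400} - \frac{14880}{1411} = \frac{61012649}{564400}$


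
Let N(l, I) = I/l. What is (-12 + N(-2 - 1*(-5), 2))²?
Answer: 1156/9 ≈ 128.44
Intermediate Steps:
(-12 + N(-2 - 1*(-5), 2))² = (-12 + 2/(-2 - 1*(-5)))² = (-12 + 2/(-2 + 5))² = (-12 + 2/3)² = (-12 + 2*(⅓))² = (-12 + ⅔)² = (-34/3)² = 1156/9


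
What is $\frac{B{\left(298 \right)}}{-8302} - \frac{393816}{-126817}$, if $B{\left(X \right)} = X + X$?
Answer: $\frac{1596938750}{526417367} \approx 3.0336$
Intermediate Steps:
$B{\left(X \right)} = 2 X$
$\frac{B{\left(298 \right)}}{-8302} - \frac{393816}{-126817} = \frac{2 \cdot 298}{-8302} - \frac{393816}{-126817} = 596 \left(- \frac{1}{8302}\right) - - \frac{393816}{126817} = - \frac{298}{4151} + \frac{393816}{126817} = \frac{1596938750}{526417367}$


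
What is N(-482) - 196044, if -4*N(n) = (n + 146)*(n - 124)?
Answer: -246948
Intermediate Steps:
N(n) = -(-124 + n)*(146 + n)/4 (N(n) = -(n + 146)*(n - 124)/4 = -(146 + n)*(-124 + n)/4 = -(-124 + n)*(146 + n)/4)
N(-482) - 196044 = (4526 - 11/2*(-482) - ¼*(-482)²) - 196044 = (4526 + 2651 - ¼*232324) - 196044 = (4526 + 2651 - 58081) - 196044 = -50904 - 196044 = -246948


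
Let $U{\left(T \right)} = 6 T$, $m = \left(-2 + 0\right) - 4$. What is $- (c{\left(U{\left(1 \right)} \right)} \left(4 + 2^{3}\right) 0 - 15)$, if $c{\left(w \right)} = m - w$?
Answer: $15$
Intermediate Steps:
$m = -6$ ($m = -2 - 4 = -6$)
$c{\left(w \right)} = -6 - w$
$- (c{\left(U{\left(1 \right)} \right)} \left(4 + 2^{3}\right) 0 - 15) = - (\left(-6 - 6 \cdot 1\right) \left(4 + 2^{3}\right) 0 - 15) = - (\left(-6 - 6\right) \left(4 + 8\right) 0 - 15) = - (\left(-6 - 6\right) 12 \cdot 0 - 15) = - (\left(-12\right) 0 - 15) = - (0 - 15) = \left(-1\right) \left(-15\right) = 15$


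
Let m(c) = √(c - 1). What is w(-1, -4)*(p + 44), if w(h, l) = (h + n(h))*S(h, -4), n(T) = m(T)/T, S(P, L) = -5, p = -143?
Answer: -495 - 495*I*√2 ≈ -495.0 - 700.04*I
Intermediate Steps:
m(c) = √(-1 + c)
n(T) = √(-1 + T)/T
w(h, l) = -5*h - 5*√(-1 + h)/h (w(h, l) = (h + √(-1 + h)/h)*(-5) = -5*h - 5*√(-1 + h)/h)
w(-1, -4)*(p + 44) = (-5*(-1) - 5*√(-1 - 1)/(-1))*(-143 + 44) = (5 - 5*(-1)*√(-2))*(-99) = (5 - 5*(-1)*I*√2)*(-99) = (5 + 5*I*√2)*(-99) = -495 - 495*I*√2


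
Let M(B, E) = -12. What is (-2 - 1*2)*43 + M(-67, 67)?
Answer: -184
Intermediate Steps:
(-2 - 1*2)*43 + M(-67, 67) = (-2 - 1*2)*43 - 12 = (-2 - 2)*43 - 12 = -4*43 - 12 = -172 - 12 = -184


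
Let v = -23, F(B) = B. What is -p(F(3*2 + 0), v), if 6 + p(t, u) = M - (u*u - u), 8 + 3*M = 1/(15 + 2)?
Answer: 9531/17 ≈ 560.65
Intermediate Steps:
M = -45/17 (M = -8/3 + 1/(3*(15 + 2)) = -8/3 + (⅓)/17 = -8/3 + (⅓)*(1/17) = -8/3 + 1/51 = -45/17 ≈ -2.6471)
p(t, u) = -147/17 + u - u² (p(t, u) = -6 + (-45/17 - (u*u - u)) = -6 + (-45/17 - (u² - u)) = -6 + (-45/17 + (u - u²)) = -6 + (-45/17 + u - u²) = -147/17 + u - u²)
-p(F(3*2 + 0), v) = -(-147/17 - 23 - 1*(-23)²) = -(-147/17 - 23 - 1*529) = -(-147/17 - 23 - 529) = -1*(-9531/17) = 9531/17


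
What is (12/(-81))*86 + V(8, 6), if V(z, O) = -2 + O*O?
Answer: 574/27 ≈ 21.259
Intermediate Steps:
V(z, O) = -2 + O²
(12/(-81))*86 + V(8, 6) = (12/(-81))*86 + (-2 + 6²) = (12*(-1/81))*86 + (-2 + 36) = -4/27*86 + 34 = -344/27 + 34 = 574/27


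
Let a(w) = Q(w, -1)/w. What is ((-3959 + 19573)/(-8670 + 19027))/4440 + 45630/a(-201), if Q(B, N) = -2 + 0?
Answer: 2849717157511/621420 ≈ 4.5858e+6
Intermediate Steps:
Q(B, N) = -2
a(w) = -2/w
((-3959 + 19573)/(-8670 + 19027))/4440 + 45630/a(-201) = ((-3959 + 19573)/(-8670 + 19027))/4440 + 45630/((-2/(-201))) = (15614/10357)*(1/4440) + 45630/((-2*(-1/201))) = (15614*(1/10357))*(1/4440) + 45630/(2/201) = (15614/10357)*(1/4440) + 45630*(201/2) = 211/621420 + 4585815 = 2849717157511/621420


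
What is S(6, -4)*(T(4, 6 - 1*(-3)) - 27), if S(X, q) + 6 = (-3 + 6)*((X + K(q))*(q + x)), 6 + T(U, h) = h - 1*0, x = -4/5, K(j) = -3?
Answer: 5904/5 ≈ 1180.8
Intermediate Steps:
x = -⅘ (x = -4*⅕ = -⅘ ≈ -0.80000)
T(U, h) = -6 + h (T(U, h) = -6 + (h - 1*0) = -6 + (h + 0) = -6 + h)
S(X, q) = -6 + 3*(-3 + X)*(-⅘ + q) (S(X, q) = -6 + (-3 + 6)*((X - 3)*(q - ⅘)) = -6 + 3*((-3 + X)*(-⅘ + q)) = -6 + 3*(-3 + X)*(-⅘ + q))
S(6, -4)*(T(4, 6 - 1*(-3)) - 27) = (6/5 - 9*(-4) - 12/5*6 + 3*6*(-4))*((-6 + (6 - 1*(-3))) - 27) = (6/5 + 36 - 72/5 - 72)*((-6 + (6 + 3)) - 27) = -246*((-6 + 9) - 27)/5 = -246*(3 - 27)/5 = -246/5*(-24) = 5904/5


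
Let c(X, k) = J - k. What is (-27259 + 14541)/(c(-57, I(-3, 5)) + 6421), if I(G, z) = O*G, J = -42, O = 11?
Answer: -6359/3206 ≈ -1.9835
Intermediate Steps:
I(G, z) = 11*G
c(X, k) = -42 - k
(-27259 + 14541)/(c(-57, I(-3, 5)) + 6421) = (-27259 + 14541)/((-42 - 11*(-3)) + 6421) = -12718/((-42 - 1*(-33)) + 6421) = -12718/((-42 + 33) + 6421) = -12718/(-9 + 6421) = -12718/6412 = -12718*1/6412 = -6359/3206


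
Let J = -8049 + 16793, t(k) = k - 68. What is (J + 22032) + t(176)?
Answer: 30884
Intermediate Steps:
t(k) = -68 + k
J = 8744
(J + 22032) + t(176) = (8744 + 22032) + (-68 + 176) = 30776 + 108 = 30884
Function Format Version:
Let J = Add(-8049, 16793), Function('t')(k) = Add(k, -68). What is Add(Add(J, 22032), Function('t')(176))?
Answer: 30884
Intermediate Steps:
Function('t')(k) = Add(-68, k)
J = 8744
Add(Add(J, 22032), Function('t')(176)) = Add(Add(8744, 22032), Add(-68, 176)) = Add(30776, 108) = 30884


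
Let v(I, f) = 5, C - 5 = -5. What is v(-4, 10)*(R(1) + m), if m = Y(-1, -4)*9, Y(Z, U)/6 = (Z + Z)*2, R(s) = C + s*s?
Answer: -1075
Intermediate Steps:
C = 0 (C = 5 - 5 = 0)
R(s) = s² (R(s) = 0 + s*s = 0 + s² = s²)
Y(Z, U) = 24*Z (Y(Z, U) = 6*((Z + Z)*2) = 6*((2*Z)*2) = 6*(4*Z) = 24*Z)
m = -216 (m = (24*(-1))*9 = -24*9 = -216)
v(-4, 10)*(R(1) + m) = 5*(1² - 216) = 5*(1 - 216) = 5*(-215) = -1075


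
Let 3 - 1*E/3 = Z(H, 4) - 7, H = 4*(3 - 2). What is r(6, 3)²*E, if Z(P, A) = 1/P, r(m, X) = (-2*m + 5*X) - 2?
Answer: 117/4 ≈ 29.250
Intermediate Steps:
r(m, X) = -2 - 2*m + 5*X
H = 4 (H = 4*1 = 4)
E = 117/4 (E = 9 - 3*(1/4 - 7) = 9 - 3*(¼ - 7) = 9 - 3*(-27/4) = 9 + 81/4 = 117/4 ≈ 29.250)
r(6, 3)²*E = (-2 - 2*6 + 5*3)²*(117/4) = (-2 - 12 + 15)²*(117/4) = 1²*(117/4) = 1*(117/4) = 117/4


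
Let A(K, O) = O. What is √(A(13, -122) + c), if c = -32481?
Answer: I*√32603 ≈ 180.56*I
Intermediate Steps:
√(A(13, -122) + c) = √(-122 - 32481) = √(-32603) = I*√32603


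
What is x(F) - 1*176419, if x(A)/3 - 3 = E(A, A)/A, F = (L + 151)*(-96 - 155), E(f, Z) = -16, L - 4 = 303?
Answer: -10139870366/57479 ≈ -1.7641e+5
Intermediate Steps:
L = 307 (L = 4 + 303 = 307)
F = -114958 (F = (307 + 151)*(-96 - 155) = 458*(-251) = -114958)
x(A) = 9 - 48/A (x(A) = 9 + 3*(-16/A) = 9 - 48/A)
x(F) - 1*176419 = (9 - 48/(-114958)) - 1*176419 = (9 - 48*(-1/114958)) - 176419 = (9 + 24/57479) - 176419 = 517335/57479 - 176419 = -10139870366/57479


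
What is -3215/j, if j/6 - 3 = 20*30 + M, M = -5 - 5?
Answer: -3215/3558 ≈ -0.90360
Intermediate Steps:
M = -10
j = 3558 (j = 18 + 6*(20*30 - 10) = 18 + 6*(600 - 10) = 18 + 6*590 = 18 + 3540 = 3558)
-3215/j = -3215/3558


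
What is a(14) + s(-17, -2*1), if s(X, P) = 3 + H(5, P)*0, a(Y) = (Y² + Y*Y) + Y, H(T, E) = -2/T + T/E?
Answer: 409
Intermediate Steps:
a(Y) = Y + 2*Y² (a(Y) = (Y² + Y²) + Y = 2*Y² + Y = Y + 2*Y²)
s(X, P) = 3 (s(X, P) = 3 + (-2/5 + 5/P)*0 = 3 + (-2*⅕ + 5/P)*0 = 3 + (-⅖ + 5/P)*0 = 3 + 0 = 3)
a(14) + s(-17, -2*1) = 14*(1 + 2*14) + 3 = 14*(1 + 28) + 3 = 14*29 + 3 = 406 + 3 = 409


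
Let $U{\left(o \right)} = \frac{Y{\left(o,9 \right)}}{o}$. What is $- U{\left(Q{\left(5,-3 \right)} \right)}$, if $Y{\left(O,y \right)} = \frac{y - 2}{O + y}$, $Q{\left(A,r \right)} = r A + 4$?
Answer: $- \frac{7}{22} \approx -0.31818$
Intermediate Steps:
$Q{\left(A,r \right)} = 4 + A r$ ($Q{\left(A,r \right)} = A r + 4 = 4 + A r$)
$Y{\left(O,y \right)} = \frac{-2 + y}{O + y}$
$U{\left(o \right)} = \frac{7}{o \left(9 + o\right)}$ ($U{\left(o \right)} = \frac{\frac{1}{o + 9} \left(-2 + 9\right)}{o} = \frac{\frac{1}{9 + o} 7}{o} = \frac{7 \frac{1}{9 + o}}{o} = \frac{7}{o \left(9 + o\right)}$)
$- U{\left(Q{\left(5,-3 \right)} \right)} = - \frac{7}{\left(4 + 5 \left(-3\right)\right) \left(9 + \left(4 + 5 \left(-3\right)\right)\right)} = - \frac{7}{\left(4 - 15\right) \left(9 + \left(4 - 15\right)\right)} = - \frac{7}{\left(-11\right) \left(9 - 11\right)} = - \frac{7 \left(-1\right)}{11 \left(-2\right)} = - \frac{7 \left(-1\right) \left(-1\right)}{11 \cdot 2} = \left(-1\right) \frac{7}{22} = - \frac{7}{22}$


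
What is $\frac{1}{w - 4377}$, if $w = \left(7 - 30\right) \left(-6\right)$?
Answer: $- \frac{1}{4239} \approx -0.0002359$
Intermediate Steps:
$w = 138$ ($w = \left(-23\right) \left(-6\right) = 138$)
$\frac{1}{w - 4377} = \frac{1}{138 - 4377} = \frac{1}{-4239} = - \frac{1}{4239}$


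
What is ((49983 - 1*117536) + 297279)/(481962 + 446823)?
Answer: 229726/928785 ≈ 0.24734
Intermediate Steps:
((49983 - 1*117536) + 297279)/(481962 + 446823) = ((49983 - 117536) + 297279)/928785 = (-67553 + 297279)*(1/928785) = 229726*(1/928785) = 229726/928785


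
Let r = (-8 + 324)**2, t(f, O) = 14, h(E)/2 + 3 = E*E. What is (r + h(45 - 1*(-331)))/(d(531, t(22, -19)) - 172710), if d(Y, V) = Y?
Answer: -127534/57393 ≈ -2.2221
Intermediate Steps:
h(E) = -6 + 2*E**2 (h(E) = -6 + 2*(E*E) = -6 + 2*E**2)
r = 99856 (r = 316**2 = 99856)
(r + h(45 - 1*(-331)))/(d(531, t(22, -19)) - 172710) = (99856 + (-6 + 2*(45 - 1*(-331))**2))/(531 - 172710) = (99856 + (-6 + 2*(45 + 331)**2))/(-172179) = (99856 + (-6 + 2*376**2))*(-1/172179) = (99856 + (-6 + 2*141376))*(-1/172179) = (99856 + (-6 + 282752))*(-1/172179) = (99856 + 282746)*(-1/172179) = 382602*(-1/172179) = -127534/57393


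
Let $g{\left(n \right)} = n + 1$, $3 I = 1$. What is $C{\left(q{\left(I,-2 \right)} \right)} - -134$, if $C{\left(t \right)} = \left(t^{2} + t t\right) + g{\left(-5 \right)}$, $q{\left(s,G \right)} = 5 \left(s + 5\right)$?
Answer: $\frac{13970}{9} \approx 1552.2$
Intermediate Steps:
$I = \frac{1}{3}$ ($I = \frac{1}{3} \cdot 1 = \frac{1}{3} \approx 0.33333$)
$g{\left(n \right)} = 1 + n$
$q{\left(s,G \right)} = 25 + 5 s$ ($q{\left(s,G \right)} = 5 \left(5 + s\right) = 25 + 5 s$)
$C{\left(t \right)} = -4 + 2 t^{2}$ ($C{\left(t \right)} = \left(t^{2} + t t\right) + \left(1 - 5\right) = \left(t^{2} + t^{2}\right) - 4 = 2 t^{2} - 4 = -4 + 2 t^{2}$)
$C{\left(q{\left(I,-2 \right)} \right)} - -134 = \left(-4 + 2 \left(25 + 5 \cdot \frac{1}{3}\right)^{2}\right) - -134 = \left(-4 + 2 \left(25 + \frac{5}{3}\right)^{2}\right) + 134 = \left(-4 + 2 \left(\frac{80}{3}\right)^{2}\right) + 134 = \left(-4 + 2 \cdot \frac{6400}{9}\right) + 134 = \left(-4 + \frac{12800}{9}\right) + 134 = \frac{12764}{9} + 134 = \frac{13970}{9}$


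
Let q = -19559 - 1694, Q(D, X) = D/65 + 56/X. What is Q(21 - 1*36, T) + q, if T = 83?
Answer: -22931508/1079 ≈ -21253.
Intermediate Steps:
Q(D, X) = 56/X + D/65 (Q(D, X) = D*(1/65) + 56/X = D/65 + 56/X = 56/X + D/65)
q = -21253
Q(21 - 1*36, T) + q = (56/83 + (21 - 1*36)/65) - 21253 = (56*(1/83) + (21 - 36)/65) - 21253 = (56/83 + (1/65)*(-15)) - 21253 = (56/83 - 3/13) - 21253 = 479/1079 - 21253 = -22931508/1079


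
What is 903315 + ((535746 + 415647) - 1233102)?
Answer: 621606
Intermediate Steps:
903315 + ((535746 + 415647) - 1233102) = 903315 + (951393 - 1233102) = 903315 - 281709 = 621606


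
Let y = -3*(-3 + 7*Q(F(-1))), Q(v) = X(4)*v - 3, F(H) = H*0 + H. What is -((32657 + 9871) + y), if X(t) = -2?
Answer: -42558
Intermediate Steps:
F(H) = H (F(H) = 0 + H = H)
Q(v) = -3 - 2*v (Q(v) = -2*v - 3 = -3 - 2*v)
y = 30 (y = -3*(-3 + 7*(-3 - 2*(-1))) = -3*(-3 + 7*(-3 + 2)) = -3*(-3 + 7*(-1)) = -3*(-3 - 7) = -3*(-10) = 30)
-((32657 + 9871) + y) = -((32657 + 9871) + 30) = -(42528 + 30) = -1*42558 = -42558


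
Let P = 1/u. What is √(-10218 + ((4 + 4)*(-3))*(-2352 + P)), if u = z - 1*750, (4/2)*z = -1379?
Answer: √383184011622/2879 ≈ 215.01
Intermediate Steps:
z = -1379/2 (z = (½)*(-1379) = -1379/2 ≈ -689.50)
u = -2879/2 (u = -1379/2 - 1*750 = -1379/2 - 750 = -2879/2 ≈ -1439.5)
P = -2/2879 (P = 1/(-2879/2) = -2/2879 ≈ -0.00069469)
√(-10218 + ((4 + 4)*(-3))*(-2352 + P)) = √(-10218 + ((4 + 4)*(-3))*(-2352 - 2/2879)) = √(-10218 + (8*(-3))*(-6771410/2879)) = √(-10218 - 24*(-6771410/2879)) = √(-10218 + 162513840/2879) = √(133096218/2879) = √383184011622/2879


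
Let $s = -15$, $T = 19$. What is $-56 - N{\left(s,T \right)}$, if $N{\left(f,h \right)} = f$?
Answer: $-41$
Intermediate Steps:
$-56 - N{\left(s,T \right)} = -56 - -15 = -56 + 15 = -41$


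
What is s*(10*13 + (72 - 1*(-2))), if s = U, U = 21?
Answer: 4284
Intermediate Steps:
s = 21
s*(10*13 + (72 - 1*(-2))) = 21*(10*13 + (72 - 1*(-2))) = 21*(130 + (72 + 2)) = 21*(130 + 74) = 21*204 = 4284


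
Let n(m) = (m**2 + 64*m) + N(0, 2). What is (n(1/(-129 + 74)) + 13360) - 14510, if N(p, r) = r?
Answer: -3476219/3025 ≈ -1149.2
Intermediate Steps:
n(m) = 2 + m**2 + 64*m (n(m) = (m**2 + 64*m) + 2 = 2 + m**2 + 64*m)
(n(1/(-129 + 74)) + 13360) - 14510 = ((2 + (1/(-129 + 74))**2 + 64/(-129 + 74)) + 13360) - 14510 = ((2 + (1/(-55))**2 + 64/(-55)) + 13360) - 14510 = ((2 + (-1/55)**2 + 64*(-1/55)) + 13360) - 14510 = ((2 + 1/3025 - 64/55) + 13360) - 14510 = (2531/3025 + 13360) - 14510 = 40416531/3025 - 14510 = -3476219/3025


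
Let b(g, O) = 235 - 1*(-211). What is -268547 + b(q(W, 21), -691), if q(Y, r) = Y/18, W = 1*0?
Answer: -268101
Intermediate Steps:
W = 0
q(Y, r) = Y/18 (q(Y, r) = Y*(1/18) = Y/18)
b(g, O) = 446 (b(g, O) = 235 + 211 = 446)
-268547 + b(q(W, 21), -691) = -268547 + 446 = -268101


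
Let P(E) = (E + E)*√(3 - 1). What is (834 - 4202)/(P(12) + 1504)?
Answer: -39574/17663 + 1263*√2/35326 ≈ -2.1899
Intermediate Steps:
P(E) = 2*E*√2 (P(E) = (2*E)*√2 = 2*E*√2)
(834 - 4202)/(P(12) + 1504) = (834 - 4202)/(2*12*√2 + 1504) = -3368/(24*√2 + 1504) = -3368/(1504 + 24*√2)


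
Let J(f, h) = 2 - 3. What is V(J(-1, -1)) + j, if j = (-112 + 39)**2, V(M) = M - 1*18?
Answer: 5310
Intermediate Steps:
J(f, h) = -1
V(M) = -18 + M (V(M) = M - 18 = -18 + M)
j = 5329 (j = (-73)**2 = 5329)
V(J(-1, -1)) + j = (-18 - 1) + 5329 = -19 + 5329 = 5310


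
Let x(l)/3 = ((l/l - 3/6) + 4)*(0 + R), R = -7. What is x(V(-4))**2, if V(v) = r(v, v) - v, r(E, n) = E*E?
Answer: 35721/4 ≈ 8930.3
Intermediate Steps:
r(E, n) = E**2
V(v) = v**2 - v
x(l) = -189/2 (x(l) = 3*(((l/l - 3/6) + 4)*(0 - 7)) = 3*(((1 - 3*1/6) + 4)*(-7)) = 3*(((1 - 1/2) + 4)*(-7)) = 3*((1/2 + 4)*(-7)) = 3*((9/2)*(-7)) = 3*(-63/2) = -189/2)
x(V(-4))**2 = (-189/2)**2 = 35721/4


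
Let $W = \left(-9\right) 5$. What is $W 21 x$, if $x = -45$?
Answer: $42525$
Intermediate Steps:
$W = -45$
$W 21 x = \left(-45\right) 21 \left(-45\right) = \left(-945\right) \left(-45\right) = 42525$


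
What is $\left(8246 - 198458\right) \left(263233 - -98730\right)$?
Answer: $-68849706156$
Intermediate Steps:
$\left(8246 - 198458\right) \left(263233 - -98730\right) = - 190212 \left(263233 + \left(-27992 + 126722\right)\right) = - 190212 \left(263233 + 98730\right) = \left(-190212\right) 361963 = -68849706156$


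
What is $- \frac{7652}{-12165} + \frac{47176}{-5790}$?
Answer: $- \frac{5884344}{782615} \approx -7.5188$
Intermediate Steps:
$- \frac{7652}{-12165} + \frac{47176}{-5790} = \left(-7652\right) \left(- \frac{1}{12165}\right) + 47176 \left(- \frac{1}{5790}\right) = \frac{7652}{12165} - \frac{23588}{2895} = - \frac{5884344}{782615}$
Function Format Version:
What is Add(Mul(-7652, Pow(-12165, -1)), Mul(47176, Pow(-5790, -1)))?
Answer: Rational(-5884344, 782615) ≈ -7.5188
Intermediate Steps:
Add(Mul(-7652, Pow(-12165, -1)), Mul(47176, Pow(-5790, -1))) = Add(Mul(-7652, Rational(-1, 12165)), Mul(47176, Rational(-1, 5790))) = Add(Rational(7652, 12165), Rational(-23588, 2895)) = Rational(-5884344, 782615)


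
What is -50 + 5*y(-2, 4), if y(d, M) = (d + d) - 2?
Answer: -80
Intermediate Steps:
y(d, M) = -2 + 2*d (y(d, M) = 2*d - 2 = -2 + 2*d)
-50 + 5*y(-2, 4) = -50 + 5*(-2 + 2*(-2)) = -50 + 5*(-2 - 4) = -50 + 5*(-6) = -50 - 30 = -80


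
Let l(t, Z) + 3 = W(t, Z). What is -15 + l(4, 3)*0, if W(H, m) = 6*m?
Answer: -15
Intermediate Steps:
l(t, Z) = -3 + 6*Z
-15 + l(4, 3)*0 = -15 + (-3 + 6*3)*0 = -15 + (-3 + 18)*0 = -15 + 15*0 = -15 + 0 = -15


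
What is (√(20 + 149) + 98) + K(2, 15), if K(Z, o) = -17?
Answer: 94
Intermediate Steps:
(√(20 + 149) + 98) + K(2, 15) = (√(20 + 149) + 98) - 17 = (√169 + 98) - 17 = (13 + 98) - 17 = 111 - 17 = 94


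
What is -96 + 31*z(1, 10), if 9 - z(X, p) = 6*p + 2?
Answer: -1739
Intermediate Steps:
z(X, p) = 7 - 6*p (z(X, p) = 9 - (6*p + 2) = 9 - (2 + 6*p) = 9 + (-2 - 6*p) = 7 - 6*p)
-96 + 31*z(1, 10) = -96 + 31*(7 - 6*10) = -96 + 31*(7 - 60) = -96 + 31*(-53) = -96 - 1643 = -1739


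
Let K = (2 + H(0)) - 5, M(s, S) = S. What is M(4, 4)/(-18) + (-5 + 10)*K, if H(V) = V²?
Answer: -137/9 ≈ -15.222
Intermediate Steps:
K = -3 (K = (2 + 0²) - 5 = (2 + 0) - 5 = 2 - 5 = -3)
M(4, 4)/(-18) + (-5 + 10)*K = 4/(-18) + (-5 + 10)*(-3) = 4*(-1/18) + 5*(-3) = -2/9 - 15 = -137/9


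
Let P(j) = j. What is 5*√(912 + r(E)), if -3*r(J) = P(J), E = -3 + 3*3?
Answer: 5*√910 ≈ 150.83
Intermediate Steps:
E = 6 (E = -3 + 9 = 6)
r(J) = -J/3
5*√(912 + r(E)) = 5*√(912 - ⅓*6) = 5*√(912 - 2) = 5*√910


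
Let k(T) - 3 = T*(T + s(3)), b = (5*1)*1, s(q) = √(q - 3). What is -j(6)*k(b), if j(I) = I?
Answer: -168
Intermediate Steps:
s(q) = √(-3 + q)
b = 5 (b = 5*1 = 5)
k(T) = 3 + T² (k(T) = 3 + T*(T + √(-3 + 3)) = 3 + T*(T + √0) = 3 + T*(T + 0) = 3 + T*T = 3 + T²)
-j(6)*k(b) = -6*(3 + 5²) = -6*(3 + 25) = -6*28 = -1*168 = -168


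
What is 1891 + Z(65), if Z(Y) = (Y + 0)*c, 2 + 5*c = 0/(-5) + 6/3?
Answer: 1891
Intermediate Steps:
c = 0 (c = -⅖ + (0/(-5) + 6/3)/5 = -⅖ + (0*(-⅕) + 6*(⅓))/5 = -⅖ + (0 + 2)/5 = -⅖ + (⅕)*2 = -⅖ + ⅖ = 0)
Z(Y) = 0 (Z(Y) = (Y + 0)*0 = Y*0 = 0)
1891 + Z(65) = 1891 + 0 = 1891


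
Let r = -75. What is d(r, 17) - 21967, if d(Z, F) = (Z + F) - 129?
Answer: -22154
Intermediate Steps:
d(Z, F) = -129 + F + Z (d(Z, F) = (F + Z) - 129 = -129 + F + Z)
d(r, 17) - 21967 = (-129 + 17 - 75) - 21967 = -187 - 21967 = -22154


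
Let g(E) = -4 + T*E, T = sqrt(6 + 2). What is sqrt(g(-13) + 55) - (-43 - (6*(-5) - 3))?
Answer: 10 + sqrt(51 - 26*sqrt(2)) ≈ 13.772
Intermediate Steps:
T = 2*sqrt(2) (T = sqrt(8) = 2*sqrt(2) ≈ 2.8284)
g(E) = -4 + 2*E*sqrt(2) (g(E) = -4 + (2*sqrt(2))*E = -4 + 2*E*sqrt(2))
sqrt(g(-13) + 55) - (-43 - (6*(-5) - 3)) = sqrt((-4 + 2*(-13)*sqrt(2)) + 55) - (-43 - (6*(-5) - 3)) = sqrt((-4 - 26*sqrt(2)) + 55) - (-43 - (-30 - 3)) = sqrt(51 - 26*sqrt(2)) - (-43 - 1*(-33)) = sqrt(51 - 26*sqrt(2)) - (-43 + 33) = sqrt(51 - 26*sqrt(2)) - 1*(-10) = sqrt(51 - 26*sqrt(2)) + 10 = 10 + sqrt(51 - 26*sqrt(2))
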